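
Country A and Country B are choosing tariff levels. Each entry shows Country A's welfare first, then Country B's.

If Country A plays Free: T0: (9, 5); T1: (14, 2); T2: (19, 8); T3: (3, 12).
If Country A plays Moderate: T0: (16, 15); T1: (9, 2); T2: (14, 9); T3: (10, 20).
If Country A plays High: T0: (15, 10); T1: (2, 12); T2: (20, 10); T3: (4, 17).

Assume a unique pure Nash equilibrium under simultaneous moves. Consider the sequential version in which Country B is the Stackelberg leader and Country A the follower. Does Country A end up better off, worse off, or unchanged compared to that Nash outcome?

unchanged

Solve by backward induction (Country B leads).
- T0: Country A compares 9, 16, 15 and picks Moderate; Country B would get 15.
- T1: Country A compares 14, 9, 2 and picks Free; Country B would get 2.
- T2: Country A compares 19, 14, 20 and picks High; Country B would get 10.
- T3: Country A compares 3, 10, 4 and picks Moderate; Country B would get 20.
Country B's induced payoffs are 15, 2, 10, 20, so Country B commits to T3. Subgame-perfect outcome: (Moderate, T3) with payoffs (10, 20).
For the simultaneous game, intersect best replies.
Country A's best replies: T0→Moderate; T1→Free; T2→High; T3→Moderate.
Country B's best replies: Free→T3; Moderate→T3; High→T3.
Only (Moderate, T3) has each player best-responding; Nash payoffs (10, 20).
Country A earns 10 sequentially versus 10 at the Nash outcome: unchanged.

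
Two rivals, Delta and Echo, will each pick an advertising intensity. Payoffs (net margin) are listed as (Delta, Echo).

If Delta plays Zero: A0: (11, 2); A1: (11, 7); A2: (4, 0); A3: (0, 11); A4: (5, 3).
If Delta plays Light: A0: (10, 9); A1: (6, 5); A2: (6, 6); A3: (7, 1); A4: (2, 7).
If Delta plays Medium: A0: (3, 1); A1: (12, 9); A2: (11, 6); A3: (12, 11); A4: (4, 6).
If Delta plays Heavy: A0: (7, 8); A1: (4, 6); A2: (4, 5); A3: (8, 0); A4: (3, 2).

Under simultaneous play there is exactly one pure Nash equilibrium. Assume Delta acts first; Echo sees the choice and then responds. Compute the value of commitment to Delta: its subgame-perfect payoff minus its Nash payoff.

Backward induction with Delta moving first.
- Zero → Echo plays A3 (best of 2, 7, 0, 11, 3); Delta gets 0.
- Light → Echo plays A0 (best of 9, 5, 6, 1, 7); Delta gets 10.
- Medium → Echo plays A3 (best of 1, 9, 6, 11, 6); Delta gets 12.
- Heavy → Echo plays A0 (best of 8, 6, 5, 0, 2); Delta gets 7.
Maximizing over 0, 10, 12, 7, Delta chooses Medium. Subgame-perfect outcome: (Medium, A3) with payoffs (12, 11).
Now find the simultaneous Nash equilibrium.
Delta's best replies: A0→Zero; A1→Medium; A2→Medium; A3→Medium; A4→Zero.
Echo's best replies: Zero→A3; Light→A0; Medium→A3; Heavy→A0.
Only (Medium, A3) has each player best-responding; Nash payoffs (12, 11).
Delta's commitment gain: 12 − 12 = 0.

0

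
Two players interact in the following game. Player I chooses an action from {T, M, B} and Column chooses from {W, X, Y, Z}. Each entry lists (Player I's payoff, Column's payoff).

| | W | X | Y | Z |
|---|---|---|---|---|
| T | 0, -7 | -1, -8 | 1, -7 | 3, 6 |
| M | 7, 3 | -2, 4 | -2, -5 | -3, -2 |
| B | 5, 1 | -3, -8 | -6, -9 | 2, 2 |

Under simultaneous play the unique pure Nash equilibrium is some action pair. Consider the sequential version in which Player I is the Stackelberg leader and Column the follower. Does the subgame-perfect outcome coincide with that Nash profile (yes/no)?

yes

Column best-responds to each possible Player I move:
- T: Column compares -7, -8, -7, 6 and picks Z; Player I would get 3.
- M: Column compares 3, 4, -5, -2 and picks X; Player I would get -2.
- B: Column compares 1, -8, -9, 2 and picks Z; Player I would get 2.
Player I's induced payoffs are 3, -2, 2, so Player I commits to T. Subgame-perfect outcome: (T, Z) with payoffs (3, 6).
Now find the simultaneous Nash equilibrium.
Player I's best replies: W→M; X→T; Y→T; Z→T.
Column's best replies: T→Z; M→X; B→Z.
The unique mutual best reply is (T, Z), giving (3, 6).
Sequential outcome (T, Z) coincides with the Nash profile (T, Z).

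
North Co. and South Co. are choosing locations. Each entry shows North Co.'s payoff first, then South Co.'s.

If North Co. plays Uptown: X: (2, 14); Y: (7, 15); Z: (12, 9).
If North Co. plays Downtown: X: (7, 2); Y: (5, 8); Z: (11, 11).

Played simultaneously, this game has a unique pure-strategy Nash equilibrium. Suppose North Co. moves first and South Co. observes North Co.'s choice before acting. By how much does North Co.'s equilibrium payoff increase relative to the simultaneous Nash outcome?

4

Work backward from South Co.'s decision.
- Uptown: South Co. compares 14, 15, 9 and picks Y; North Co. would get 7.
- Downtown: South Co. compares 2, 8, 11 and picks Z; North Co. would get 11.
Among 7, 11, the best is 11 at Downtown. Subgame-perfect outcome: (Downtown, Z) with payoffs (11, 11).
Under simultaneous play:
North Co.'s best replies: X→Downtown; Y→Uptown; Z→Uptown.
South Co.'s best replies: Uptown→Y; Downtown→Z.
The unique mutual best reply is (Uptown, Y), giving (7, 15).
North Co.'s commitment gain: 11 − 7 = 4.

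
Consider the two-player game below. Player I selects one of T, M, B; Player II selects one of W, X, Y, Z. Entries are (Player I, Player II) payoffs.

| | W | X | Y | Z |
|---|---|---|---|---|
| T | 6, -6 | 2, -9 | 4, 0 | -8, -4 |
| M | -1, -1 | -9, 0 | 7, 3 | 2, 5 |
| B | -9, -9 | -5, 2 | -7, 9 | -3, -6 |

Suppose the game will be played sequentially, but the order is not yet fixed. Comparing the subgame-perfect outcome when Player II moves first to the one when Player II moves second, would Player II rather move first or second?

first

If Player I leads: Player II's best replies are T→Y, M→Z, B→Y; Player I's induced payoffs 4, 2, -7; outcome (T, Y), payoffs (4, 0).
If Player II leads: Player I's best replies are W→T, X→T, Y→M, Z→M; Player II's induced payoffs -6, -9, 3, 5; outcome (M, Z), payoffs (2, 5).
Player II gets 5 moving first and 0 moving second, so Player II prefers to move first.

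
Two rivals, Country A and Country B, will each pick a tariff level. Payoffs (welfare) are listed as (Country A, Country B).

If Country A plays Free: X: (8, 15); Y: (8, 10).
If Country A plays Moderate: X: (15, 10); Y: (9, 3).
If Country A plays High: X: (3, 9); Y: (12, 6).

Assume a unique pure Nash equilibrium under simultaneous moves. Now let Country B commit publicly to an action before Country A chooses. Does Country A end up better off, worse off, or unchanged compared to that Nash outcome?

unchanged

Solve by backward induction (Country B leads).
- X: BR = Moderate, leader payoff 10.
- Y: BR = High, leader payoff 6.
Country B's induced payoffs are 10, 6, so Country B commits to X. Subgame-perfect outcome: (Moderate, X) with payoffs (15, 10).
For the simultaneous game, intersect best replies.
Country A's best replies: X→Moderate; Y→High.
Country B's best replies: Free→X; Moderate→X; High→X.
The unique mutual best reply is (Moderate, X), giving (15, 10).
Country A earns 15 sequentially versus 15 at the Nash outcome: unchanged.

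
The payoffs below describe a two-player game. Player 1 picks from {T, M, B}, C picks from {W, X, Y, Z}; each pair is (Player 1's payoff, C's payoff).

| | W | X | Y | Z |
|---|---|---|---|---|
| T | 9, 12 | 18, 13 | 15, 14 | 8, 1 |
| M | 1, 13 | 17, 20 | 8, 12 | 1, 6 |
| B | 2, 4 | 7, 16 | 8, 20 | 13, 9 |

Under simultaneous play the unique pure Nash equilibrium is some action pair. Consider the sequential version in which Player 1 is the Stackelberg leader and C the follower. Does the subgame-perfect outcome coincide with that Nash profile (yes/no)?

Backward induction with Player 1 moving first.
- T: C compares 12, 13, 14, 1 and picks Y; Player 1 would get 15.
- M: C compares 13, 20, 12, 6 and picks X; Player 1 would get 17.
- B: C compares 4, 16, 20, 9 and picks Y; Player 1 would get 8.
Maximizing over 15, 17, 8, Player 1 chooses M. Subgame-perfect outcome: (M, X) with payoffs (17, 20).
Now find the simultaneous Nash equilibrium.
Player 1's best replies: W→T; X→T; Y→T; Z→B.
C's best replies: T→Y; M→X; B→Y.
Only (T, Y) has each player best-responding; Nash payoffs (15, 14).
Sequential outcome (M, X) differs from the Nash profile (T, Y).

no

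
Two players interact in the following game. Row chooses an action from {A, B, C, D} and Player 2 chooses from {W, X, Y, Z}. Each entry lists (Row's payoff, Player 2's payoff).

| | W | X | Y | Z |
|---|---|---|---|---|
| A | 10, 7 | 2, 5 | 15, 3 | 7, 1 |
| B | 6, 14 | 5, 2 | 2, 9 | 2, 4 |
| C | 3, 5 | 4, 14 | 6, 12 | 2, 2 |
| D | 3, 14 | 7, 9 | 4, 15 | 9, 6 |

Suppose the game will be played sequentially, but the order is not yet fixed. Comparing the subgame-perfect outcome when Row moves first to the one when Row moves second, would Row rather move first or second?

If Row leads: Player 2's best replies are A→W, B→W, C→X, D→Y; Row's induced payoffs 10, 6, 4, 4; outcome (A, W), payoffs (10, 7).
If Player 2 leads: Row's best replies are W→A, X→D, Y→A, Z→D; Player 2's induced payoffs 7, 9, 3, 6; outcome (D, X), payoffs (7, 9).
Row gets 10 moving first and 7 moving second, so Row prefers to move first.

first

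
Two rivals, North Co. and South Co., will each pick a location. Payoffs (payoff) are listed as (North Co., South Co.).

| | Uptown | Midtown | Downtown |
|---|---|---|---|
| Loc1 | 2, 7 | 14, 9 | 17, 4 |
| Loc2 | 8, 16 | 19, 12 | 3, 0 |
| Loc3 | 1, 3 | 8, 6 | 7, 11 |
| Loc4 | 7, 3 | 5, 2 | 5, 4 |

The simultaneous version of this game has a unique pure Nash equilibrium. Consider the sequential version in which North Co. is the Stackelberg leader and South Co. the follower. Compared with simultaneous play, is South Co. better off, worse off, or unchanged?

Backward induction with North Co. moving first.
- Loc1: South Co. compares 7, 9, 4 and picks Midtown; North Co. would get 14.
- Loc2: South Co. compares 16, 12, 0 and picks Uptown; North Co. would get 8.
- Loc3: South Co. compares 3, 6, 11 and picks Downtown; North Co. would get 7.
- Loc4: South Co. compares 3, 2, 4 and picks Downtown; North Co. would get 5.
North Co.'s induced payoffs are 14, 8, 7, 5, so North Co. commits to Loc1. Subgame-perfect outcome: (Loc1, Midtown) with payoffs (14, 9).
Now find the simultaneous Nash equilibrium.
North Co.'s best replies: Uptown→Loc2; Midtown→Loc2; Downtown→Loc1.
South Co.'s best replies: Loc1→Midtown; Loc2→Uptown; Loc3→Downtown; Loc4→Downtown.
The unique mutual best reply is (Loc2, Uptown), giving (8, 16).
South Co. earns 9 sequentially versus 16 at the Nash outcome: worse off.

worse off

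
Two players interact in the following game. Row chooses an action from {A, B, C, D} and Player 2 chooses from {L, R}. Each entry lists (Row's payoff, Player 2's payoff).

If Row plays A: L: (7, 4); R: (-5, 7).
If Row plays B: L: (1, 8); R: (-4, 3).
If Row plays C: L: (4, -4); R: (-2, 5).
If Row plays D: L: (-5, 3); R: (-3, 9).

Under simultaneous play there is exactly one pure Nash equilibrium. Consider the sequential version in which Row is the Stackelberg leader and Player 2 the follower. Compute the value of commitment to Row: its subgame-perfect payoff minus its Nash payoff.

Player 2 best-responds to each possible Row move:
- A: BR = R, leader payoff -5.
- B: BR = L, leader payoff 1.
- C: BR = R, leader payoff -2.
- D: BR = R, leader payoff -3.
Maximizing over -5, 1, -2, -3, Row chooses B. Subgame-perfect outcome: (B, L) with payoffs (1, 8).
Now find the simultaneous Nash equilibrium.
Row's best replies: L→A; R→C.
Player 2's best replies: A→R; B→L; C→R; D→R.
The unique mutual best reply is (C, R), giving (-2, 5).
Row's commitment gain: 1 − -2 = 3.

3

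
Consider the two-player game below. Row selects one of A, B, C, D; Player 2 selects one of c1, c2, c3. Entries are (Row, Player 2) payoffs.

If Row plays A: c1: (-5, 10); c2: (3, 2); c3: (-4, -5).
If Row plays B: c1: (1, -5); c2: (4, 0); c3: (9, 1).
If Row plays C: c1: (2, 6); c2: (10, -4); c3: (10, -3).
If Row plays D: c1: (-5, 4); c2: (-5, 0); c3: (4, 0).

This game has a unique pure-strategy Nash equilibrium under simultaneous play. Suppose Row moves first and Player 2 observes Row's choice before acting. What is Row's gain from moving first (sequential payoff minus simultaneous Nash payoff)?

Solve by backward induction (Row leads).
- A: BR = c1, leader payoff -5.
- B: BR = c3, leader payoff 9.
- C: BR = c1, leader payoff 2.
- D: BR = c1, leader payoff -5.
Among -5, 9, 2, -5, the best is 9 at B. Subgame-perfect outcome: (B, c3) with payoffs (9, 1).
Under simultaneous play:
Row's best replies: c1→C; c2→C; c3→C.
Player 2's best replies: A→c1; B→c3; C→c1; D→c1.
The unique mutual best reply is (C, c1), giving (2, 6).
Row's commitment gain: 9 − 2 = 7.

7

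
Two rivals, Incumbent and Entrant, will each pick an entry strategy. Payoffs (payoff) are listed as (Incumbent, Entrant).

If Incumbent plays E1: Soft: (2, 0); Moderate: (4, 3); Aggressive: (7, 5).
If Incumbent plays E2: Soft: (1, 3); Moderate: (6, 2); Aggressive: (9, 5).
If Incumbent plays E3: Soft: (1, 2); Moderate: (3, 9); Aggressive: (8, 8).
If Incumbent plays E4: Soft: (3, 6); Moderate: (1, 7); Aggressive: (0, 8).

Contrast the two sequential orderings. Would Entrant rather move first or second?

If Incumbent leads: Entrant's best replies are E1→Aggressive, E2→Aggressive, E3→Moderate, E4→Aggressive; Incumbent's induced payoffs 7, 9, 3, 0; outcome (E2, Aggressive), payoffs (9, 5).
If Entrant leads: Incumbent's best replies are Soft→E4, Moderate→E2, Aggressive→E2; Entrant's induced payoffs 6, 2, 5; outcome (E4, Soft), payoffs (3, 6).
Entrant gets 6 moving first and 5 moving second, so Entrant prefers to move first.

first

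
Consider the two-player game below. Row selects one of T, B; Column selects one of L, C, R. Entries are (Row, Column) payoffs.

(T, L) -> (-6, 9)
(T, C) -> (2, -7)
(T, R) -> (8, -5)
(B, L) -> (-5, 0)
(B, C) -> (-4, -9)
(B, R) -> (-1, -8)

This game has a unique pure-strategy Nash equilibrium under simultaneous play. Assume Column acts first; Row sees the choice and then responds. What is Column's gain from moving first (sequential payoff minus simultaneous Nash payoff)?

Backward induction with Column moving first.
- L → Row plays B (best of -6, -5); Column gets 0.
- C → Row plays T (best of 2, -4); Column gets -7.
- R → Row plays T (best of 8, -1); Column gets -5.
Maximizing over 0, -7, -5, Column chooses L. Subgame-perfect outcome: (B, L) with payoffs (-5, 0).
Now find the simultaneous Nash equilibrium.
Row's best replies: L→B; C→T; R→T.
Column's best replies: T→L; B→L.
Only (B, L) has each player best-responding; Nash payoffs (-5, 0).
Column's commitment gain: 0 − 0 = 0.

0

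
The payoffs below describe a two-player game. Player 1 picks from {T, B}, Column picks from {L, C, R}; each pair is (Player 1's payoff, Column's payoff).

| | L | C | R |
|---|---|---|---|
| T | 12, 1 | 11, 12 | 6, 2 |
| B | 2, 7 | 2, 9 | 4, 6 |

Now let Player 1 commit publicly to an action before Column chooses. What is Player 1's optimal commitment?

Column best-responds to each possible Player 1 move:
- T: Column compares 1, 12, 2 and picks C; Player 1 would get 11.
- B: Column compares 7, 9, 6 and picks C; Player 1 would get 2.
Maximizing over 11, 2, Player 1 chooses T. Subgame-perfect outcome: (T, C) with payoffs (11, 12).

T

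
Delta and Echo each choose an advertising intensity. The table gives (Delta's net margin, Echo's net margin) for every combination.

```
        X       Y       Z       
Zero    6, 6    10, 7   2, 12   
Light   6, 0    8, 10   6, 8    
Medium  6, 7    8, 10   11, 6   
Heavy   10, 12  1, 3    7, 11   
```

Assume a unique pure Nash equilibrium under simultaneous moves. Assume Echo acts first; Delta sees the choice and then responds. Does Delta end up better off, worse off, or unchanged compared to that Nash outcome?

Delta best-responds to each possible Echo move:
- X: BR = Heavy, leader payoff 12.
- Y: BR = Zero, leader payoff 7.
- Z: BR = Medium, leader payoff 6.
Among 12, 7, 6, the best is 12 at X. Subgame-perfect outcome: (Heavy, X) with payoffs (10, 12).
Now find the simultaneous Nash equilibrium.
Delta's best replies: X→Heavy; Y→Zero; Z→Medium.
Echo's best replies: Zero→Z; Light→Y; Medium→Y; Heavy→X.
Only (Heavy, X) has each player best-responding; Nash payoffs (10, 12).
Delta earns 10 sequentially versus 10 at the Nash outcome: unchanged.

unchanged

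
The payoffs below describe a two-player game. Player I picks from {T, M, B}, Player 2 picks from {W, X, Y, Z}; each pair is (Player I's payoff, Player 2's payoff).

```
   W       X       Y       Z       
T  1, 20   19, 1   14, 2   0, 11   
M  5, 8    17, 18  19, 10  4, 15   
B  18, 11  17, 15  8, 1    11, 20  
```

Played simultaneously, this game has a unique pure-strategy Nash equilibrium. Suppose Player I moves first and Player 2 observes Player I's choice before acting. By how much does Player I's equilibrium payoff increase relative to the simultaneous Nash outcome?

6

Player 2 best-responds to each possible Player I move:
- T: Player 2 compares 20, 1, 2, 11 and picks W; Player I would get 1.
- M: Player 2 compares 8, 18, 10, 15 and picks X; Player I would get 17.
- B: Player 2 compares 11, 15, 1, 20 and picks Z; Player I would get 11.
Player I's induced payoffs are 1, 17, 11, so Player I commits to M. Subgame-perfect outcome: (M, X) with payoffs (17, 18).
Under simultaneous play:
Player I's best replies: W→B; X→T; Y→M; Z→B.
Player 2's best replies: T→W; M→X; B→Z.
Only (B, Z) has each player best-responding; Nash payoffs (11, 20).
Player I's commitment gain: 17 − 11 = 6.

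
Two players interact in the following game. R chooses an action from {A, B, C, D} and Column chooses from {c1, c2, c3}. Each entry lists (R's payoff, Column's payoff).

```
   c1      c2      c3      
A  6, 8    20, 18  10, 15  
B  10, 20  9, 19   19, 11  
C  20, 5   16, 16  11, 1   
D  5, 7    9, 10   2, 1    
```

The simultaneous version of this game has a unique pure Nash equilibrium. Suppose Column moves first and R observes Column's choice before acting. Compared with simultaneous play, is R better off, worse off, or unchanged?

unchanged

Backward induction with Column moving first.
- c1: BR = C, leader payoff 5.
- c2: BR = A, leader payoff 18.
- c3: BR = B, leader payoff 11.
Among 5, 18, 11, the best is 18 at c2. Subgame-perfect outcome: (A, c2) with payoffs (20, 18).
For the simultaneous game, intersect best replies.
R's best replies: c1→C; c2→A; c3→B.
Column's best replies: A→c2; B→c1; C→c2; D→c2.
The unique mutual best reply is (A, c2), giving (20, 18).
R earns 20 sequentially versus 20 at the Nash outcome: unchanged.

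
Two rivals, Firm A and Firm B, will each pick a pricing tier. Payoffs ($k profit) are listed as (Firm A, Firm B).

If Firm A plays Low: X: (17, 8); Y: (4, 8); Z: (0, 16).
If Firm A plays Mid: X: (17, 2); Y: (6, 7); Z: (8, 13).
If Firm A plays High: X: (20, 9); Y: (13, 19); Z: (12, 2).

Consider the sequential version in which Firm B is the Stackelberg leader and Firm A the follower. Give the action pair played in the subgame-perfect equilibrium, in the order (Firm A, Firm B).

(High, Y)

Backward induction with Firm B moving first.
- X → Firm A plays High (best of 17, 17, 20); Firm B gets 9.
- Y → Firm A plays High (best of 4, 6, 13); Firm B gets 19.
- Z → Firm A plays High (best of 0, 8, 12); Firm B gets 2.
Among 9, 19, 2, the best is 19 at Y. Subgame-perfect outcome: (High, Y) with payoffs (13, 19).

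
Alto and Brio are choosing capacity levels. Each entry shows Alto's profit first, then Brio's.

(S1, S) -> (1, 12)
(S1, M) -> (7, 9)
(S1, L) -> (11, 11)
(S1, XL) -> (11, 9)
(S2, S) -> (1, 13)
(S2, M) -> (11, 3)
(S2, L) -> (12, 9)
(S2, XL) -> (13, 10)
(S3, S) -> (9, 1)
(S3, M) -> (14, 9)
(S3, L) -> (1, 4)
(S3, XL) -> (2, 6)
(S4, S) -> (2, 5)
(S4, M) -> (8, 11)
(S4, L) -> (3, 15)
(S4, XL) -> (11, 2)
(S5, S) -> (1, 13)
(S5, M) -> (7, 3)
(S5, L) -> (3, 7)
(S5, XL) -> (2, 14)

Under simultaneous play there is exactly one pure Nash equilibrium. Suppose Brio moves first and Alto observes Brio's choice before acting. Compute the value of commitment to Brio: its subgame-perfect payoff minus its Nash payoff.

1

Solve by backward induction (Brio leads).
- S: BR = S3, leader payoff 1.
- M: BR = S3, leader payoff 9.
- L: BR = S2, leader payoff 9.
- XL: BR = S2, leader payoff 10.
Brio's induced payoffs are 1, 9, 9, 10, so Brio commits to XL. Subgame-perfect outcome: (S2, XL) with payoffs (13, 10).
Under simultaneous play:
Alto's best replies: S→S3; M→S3; L→S2; XL→S2.
Brio's best replies: S1→S; S2→S; S3→M; S4→L; S5→XL.
Only (S3, M) has each player best-responding; Nash payoffs (14, 9).
Brio's commitment gain: 10 − 9 = 1.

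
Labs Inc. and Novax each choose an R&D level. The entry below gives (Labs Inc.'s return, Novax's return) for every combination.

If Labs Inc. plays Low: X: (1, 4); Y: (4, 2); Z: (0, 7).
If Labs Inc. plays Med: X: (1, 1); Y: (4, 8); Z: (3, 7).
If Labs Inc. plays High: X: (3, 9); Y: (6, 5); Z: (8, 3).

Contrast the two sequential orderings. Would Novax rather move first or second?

first

If Labs Inc. leads: Novax's best replies are Low→Z, Med→Y, High→X; Labs Inc.'s induced payoffs 0, 4, 3; outcome (Med, Y), payoffs (4, 8).
If Novax leads: Labs Inc.'s best replies are X→High, Y→High, Z→High; Novax's induced payoffs 9, 5, 3; outcome (High, X), payoffs (3, 9).
Novax gets 9 moving first and 8 moving second, so Novax prefers to move first.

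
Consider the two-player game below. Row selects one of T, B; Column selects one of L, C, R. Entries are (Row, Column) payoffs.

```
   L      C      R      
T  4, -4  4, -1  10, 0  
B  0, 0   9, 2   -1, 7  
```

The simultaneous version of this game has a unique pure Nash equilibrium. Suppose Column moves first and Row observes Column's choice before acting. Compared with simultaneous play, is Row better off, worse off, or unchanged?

worse off

Solve by backward induction (Column leads).
- L → Row plays T (best of 4, 0); Column gets -4.
- C → Row plays B (best of 4, 9); Column gets 2.
- R → Row plays T (best of 10, -1); Column gets 0.
Maximizing over -4, 2, 0, Column chooses C. Subgame-perfect outcome: (B, C) with payoffs (9, 2).
Now find the simultaneous Nash equilibrium.
Row's best replies: L→T; C→B; R→T.
Column's best replies: T→R; B→R.
Only (T, R) has each player best-responding; Nash payoffs (10, 0).
Row earns 9 sequentially versus 10 at the Nash outcome: worse off.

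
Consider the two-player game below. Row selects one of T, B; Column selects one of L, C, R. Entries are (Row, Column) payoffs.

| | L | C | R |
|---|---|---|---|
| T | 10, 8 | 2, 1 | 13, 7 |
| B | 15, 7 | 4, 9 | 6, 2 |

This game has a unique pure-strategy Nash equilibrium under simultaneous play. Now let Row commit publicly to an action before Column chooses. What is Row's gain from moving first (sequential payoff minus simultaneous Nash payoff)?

6

Work backward from Column's decision.
- T → Column plays L (best of 8, 1, 7); Row gets 10.
- B → Column plays C (best of 7, 9, 2); Row gets 4.
Maximizing over 10, 4, Row chooses T. Subgame-perfect outcome: (T, L) with payoffs (10, 8).
Under simultaneous play:
Row's best replies: L→B; C→B; R→T.
Column's best replies: T→L; B→C.
The unique mutual best reply is (B, C), giving (4, 9).
Row's commitment gain: 10 − 4 = 6.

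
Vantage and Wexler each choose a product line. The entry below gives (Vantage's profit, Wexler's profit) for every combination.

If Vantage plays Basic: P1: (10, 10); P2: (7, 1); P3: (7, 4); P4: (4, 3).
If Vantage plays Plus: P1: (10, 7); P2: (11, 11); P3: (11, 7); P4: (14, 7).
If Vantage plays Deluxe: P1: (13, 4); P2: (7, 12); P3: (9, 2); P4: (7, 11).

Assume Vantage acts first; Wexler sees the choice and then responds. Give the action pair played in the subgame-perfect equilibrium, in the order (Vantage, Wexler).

(Plus, P2)

Backward induction with Vantage moving first.
- Basic: Wexler compares 10, 1, 4, 3 and picks P1; Vantage would get 10.
- Plus: Wexler compares 7, 11, 7, 7 and picks P2; Vantage would get 11.
- Deluxe: Wexler compares 4, 12, 2, 11 and picks P2; Vantage would get 7.
Among 10, 11, 7, the best is 11 at Plus. Subgame-perfect outcome: (Plus, P2) with payoffs (11, 11).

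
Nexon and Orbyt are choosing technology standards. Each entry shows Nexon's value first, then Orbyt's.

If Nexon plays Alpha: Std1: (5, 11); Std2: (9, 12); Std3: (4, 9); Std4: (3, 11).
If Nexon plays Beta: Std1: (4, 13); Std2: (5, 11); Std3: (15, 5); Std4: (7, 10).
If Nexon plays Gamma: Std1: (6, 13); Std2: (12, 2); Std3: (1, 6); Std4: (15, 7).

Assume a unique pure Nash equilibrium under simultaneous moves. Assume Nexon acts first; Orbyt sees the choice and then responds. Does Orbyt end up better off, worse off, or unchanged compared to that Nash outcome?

Work backward from Orbyt's decision.
- Alpha: BR = Std2, leader payoff 9.
- Beta: BR = Std1, leader payoff 4.
- Gamma: BR = Std1, leader payoff 6.
Maximizing over 9, 4, 6, Nexon chooses Alpha. Subgame-perfect outcome: (Alpha, Std2) with payoffs (9, 12).
Under simultaneous play:
Nexon's best replies: Std1→Gamma; Std2→Gamma; Std3→Beta; Std4→Gamma.
Orbyt's best replies: Alpha→Std2; Beta→Std1; Gamma→Std1.
Only (Gamma, Std1) has each player best-responding; Nash payoffs (6, 13).
Orbyt earns 12 sequentially versus 13 at the Nash outcome: worse off.

worse off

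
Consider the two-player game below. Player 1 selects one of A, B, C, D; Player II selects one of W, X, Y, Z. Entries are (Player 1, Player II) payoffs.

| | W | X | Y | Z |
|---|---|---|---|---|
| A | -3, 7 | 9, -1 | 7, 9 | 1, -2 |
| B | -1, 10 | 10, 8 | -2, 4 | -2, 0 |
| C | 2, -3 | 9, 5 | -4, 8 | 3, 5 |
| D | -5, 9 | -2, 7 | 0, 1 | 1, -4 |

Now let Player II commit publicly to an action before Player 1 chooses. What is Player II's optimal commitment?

Y

Player 1 best-responds to each possible Player II move:
- W: Player 1 compares -3, -1, 2, -5 and picks C; Player II would get -3.
- X: Player 1 compares 9, 10, 9, -2 and picks B; Player II would get 8.
- Y: Player 1 compares 7, -2, -4, 0 and picks A; Player II would get 9.
- Z: Player 1 compares 1, -2, 3, 1 and picks C; Player II would get 5.
Player II's induced payoffs are -3, 8, 9, 5, so Player II commits to Y. Subgame-perfect outcome: (A, Y) with payoffs (7, 9).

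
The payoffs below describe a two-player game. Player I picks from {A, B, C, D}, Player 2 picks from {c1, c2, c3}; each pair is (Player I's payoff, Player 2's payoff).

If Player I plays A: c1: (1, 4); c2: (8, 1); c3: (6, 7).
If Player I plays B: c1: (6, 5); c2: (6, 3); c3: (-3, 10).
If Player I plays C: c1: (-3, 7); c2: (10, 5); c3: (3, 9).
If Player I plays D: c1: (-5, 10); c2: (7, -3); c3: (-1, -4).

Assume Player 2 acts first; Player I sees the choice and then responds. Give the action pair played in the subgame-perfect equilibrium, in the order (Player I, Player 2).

(A, c3)

Player I best-responds to each possible Player 2 move:
- c1: Player I compares 1, 6, -3, -5 and picks B; Player 2 would get 5.
- c2: Player I compares 8, 6, 10, 7 and picks C; Player 2 would get 5.
- c3: Player I compares 6, -3, 3, -1 and picks A; Player 2 would get 7.
Maximizing over 5, 5, 7, Player 2 chooses c3. Subgame-perfect outcome: (A, c3) with payoffs (6, 7).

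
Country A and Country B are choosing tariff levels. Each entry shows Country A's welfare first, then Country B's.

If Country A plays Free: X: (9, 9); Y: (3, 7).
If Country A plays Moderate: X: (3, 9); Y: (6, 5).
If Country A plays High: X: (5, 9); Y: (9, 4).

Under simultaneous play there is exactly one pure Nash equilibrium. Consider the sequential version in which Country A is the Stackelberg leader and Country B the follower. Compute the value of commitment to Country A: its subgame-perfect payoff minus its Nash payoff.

Backward induction with Country A moving first.
- Free: Country B compares 9, 7 and picks X; Country A would get 9.
- Moderate: Country B compares 9, 5 and picks X; Country A would get 3.
- High: Country B compares 9, 4 and picks X; Country A would get 5.
Among 9, 3, 5, the best is 9 at Free. Subgame-perfect outcome: (Free, X) with payoffs (9, 9).
Under simultaneous play:
Country A's best replies: X→Free; Y→High.
Country B's best replies: Free→X; Moderate→X; High→X.
Only (Free, X) has each player best-responding; Nash payoffs (9, 9).
Country A's commitment gain: 9 − 9 = 0.

0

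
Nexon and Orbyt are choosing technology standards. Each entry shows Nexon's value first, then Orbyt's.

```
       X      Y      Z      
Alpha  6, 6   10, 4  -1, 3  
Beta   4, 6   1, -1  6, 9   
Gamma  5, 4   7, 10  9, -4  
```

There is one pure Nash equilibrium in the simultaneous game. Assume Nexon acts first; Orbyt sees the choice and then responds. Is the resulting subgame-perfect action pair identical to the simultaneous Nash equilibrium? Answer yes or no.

Solve by backward induction (Nexon leads).
- Alpha: BR = X, leader payoff 6.
- Beta: BR = Z, leader payoff 6.
- Gamma: BR = Y, leader payoff 7.
Among 6, 6, 7, the best is 7 at Gamma. Subgame-perfect outcome: (Gamma, Y) with payoffs (7, 10).
Now find the simultaneous Nash equilibrium.
Nexon's best replies: X→Alpha; Y→Alpha; Z→Gamma.
Orbyt's best replies: Alpha→X; Beta→Z; Gamma→Y.
Only (Alpha, X) has each player best-responding; Nash payoffs (6, 6).
Sequential outcome (Gamma, Y) differs from the Nash profile (Alpha, X).

no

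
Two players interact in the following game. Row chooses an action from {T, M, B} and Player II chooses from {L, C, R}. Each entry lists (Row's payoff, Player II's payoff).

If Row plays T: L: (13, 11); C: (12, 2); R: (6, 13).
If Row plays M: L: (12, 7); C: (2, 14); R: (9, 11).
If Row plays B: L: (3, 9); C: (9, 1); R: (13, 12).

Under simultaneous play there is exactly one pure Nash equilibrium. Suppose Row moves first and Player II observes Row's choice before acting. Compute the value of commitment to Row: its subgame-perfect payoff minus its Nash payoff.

0

Player II best-responds to each possible Row move:
- T → Player II plays R (best of 11, 2, 13); Row gets 6.
- M → Player II plays C (best of 7, 14, 11); Row gets 2.
- B → Player II plays R (best of 9, 1, 12); Row gets 13.
Maximizing over 6, 2, 13, Row chooses B. Subgame-perfect outcome: (B, R) with payoffs (13, 12).
Under simultaneous play:
Row's best replies: L→T; C→T; R→B.
Player II's best replies: T→R; M→C; B→R.
The unique mutual best reply is (B, R), giving (13, 12).
Row's commitment gain: 13 − 13 = 0.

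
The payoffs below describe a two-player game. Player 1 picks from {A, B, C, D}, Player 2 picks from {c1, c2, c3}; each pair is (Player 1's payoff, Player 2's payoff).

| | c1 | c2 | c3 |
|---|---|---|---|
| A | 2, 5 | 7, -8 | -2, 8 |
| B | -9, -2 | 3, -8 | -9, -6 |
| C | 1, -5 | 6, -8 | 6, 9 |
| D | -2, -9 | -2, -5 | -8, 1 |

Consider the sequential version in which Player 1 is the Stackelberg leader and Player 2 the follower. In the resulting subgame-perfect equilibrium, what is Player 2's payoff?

9

Backward induction with Player 1 moving first.
- A → Player 2 plays c3 (best of 5, -8, 8); Player 1 gets -2.
- B → Player 2 plays c1 (best of -2, -8, -6); Player 1 gets -9.
- C → Player 2 plays c3 (best of -5, -8, 9); Player 1 gets 6.
- D → Player 2 plays c3 (best of -9, -5, 1); Player 1 gets -8.
Player 1's induced payoffs are -2, -9, 6, -8, so Player 1 commits to C. Subgame-perfect outcome: (C, c3) with payoffs (6, 9).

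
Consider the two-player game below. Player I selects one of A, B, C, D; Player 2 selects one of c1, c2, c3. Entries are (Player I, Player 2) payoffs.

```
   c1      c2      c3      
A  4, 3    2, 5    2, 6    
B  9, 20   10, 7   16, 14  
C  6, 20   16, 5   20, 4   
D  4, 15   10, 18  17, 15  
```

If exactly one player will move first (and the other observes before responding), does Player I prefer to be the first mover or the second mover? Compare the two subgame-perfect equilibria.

first

If Player I leads: Player 2's best replies are A→c3, B→c1, C→c1, D→c2; Player I's induced payoffs 2, 9, 6, 10; outcome (D, c2), payoffs (10, 18).
If Player 2 leads: Player I's best replies are c1→B, c2→C, c3→C; Player 2's induced payoffs 20, 5, 4; outcome (B, c1), payoffs (9, 20).
Player I gets 10 moving first and 9 moving second, so Player I prefers to move first.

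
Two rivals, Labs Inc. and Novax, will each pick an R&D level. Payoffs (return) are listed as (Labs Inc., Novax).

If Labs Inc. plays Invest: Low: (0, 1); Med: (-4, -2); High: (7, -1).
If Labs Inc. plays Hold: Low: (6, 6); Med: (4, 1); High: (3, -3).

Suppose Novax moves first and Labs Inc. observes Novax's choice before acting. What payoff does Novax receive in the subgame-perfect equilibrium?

Solve by backward induction (Novax leads).
- Low: Labs Inc. compares 0, 6 and picks Hold; Novax would get 6.
- Med: Labs Inc. compares -4, 4 and picks Hold; Novax would get 1.
- High: Labs Inc. compares 7, 3 and picks Invest; Novax would get -1.
Among 6, 1, -1, the best is 6 at Low. Subgame-perfect outcome: (Hold, Low) with payoffs (6, 6).

6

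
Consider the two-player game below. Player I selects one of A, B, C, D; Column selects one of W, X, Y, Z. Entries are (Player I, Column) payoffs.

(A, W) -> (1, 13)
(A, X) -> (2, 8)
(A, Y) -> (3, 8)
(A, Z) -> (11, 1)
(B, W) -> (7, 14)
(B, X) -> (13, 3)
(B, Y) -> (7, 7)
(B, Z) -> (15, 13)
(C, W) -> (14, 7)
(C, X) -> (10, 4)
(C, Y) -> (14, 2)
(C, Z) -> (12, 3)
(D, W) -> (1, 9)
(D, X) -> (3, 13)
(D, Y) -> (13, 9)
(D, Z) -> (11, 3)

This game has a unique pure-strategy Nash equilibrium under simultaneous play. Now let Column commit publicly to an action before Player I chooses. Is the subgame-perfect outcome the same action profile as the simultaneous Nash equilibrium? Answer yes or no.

Work backward from Player I's decision.
- W: BR = C, leader payoff 7.
- X: BR = B, leader payoff 3.
- Y: BR = C, leader payoff 2.
- Z: BR = B, leader payoff 13.
Column's induced payoffs are 7, 3, 2, 13, so Column commits to Z. Subgame-perfect outcome: (B, Z) with payoffs (15, 13).
For the simultaneous game, intersect best replies.
Player I's best replies: W→C; X→B; Y→C; Z→B.
Column's best replies: A→W; B→W; C→W; D→X.
The unique mutual best reply is (C, W), giving (14, 7).
Sequential outcome (B, Z) differs from the Nash profile (C, W).

no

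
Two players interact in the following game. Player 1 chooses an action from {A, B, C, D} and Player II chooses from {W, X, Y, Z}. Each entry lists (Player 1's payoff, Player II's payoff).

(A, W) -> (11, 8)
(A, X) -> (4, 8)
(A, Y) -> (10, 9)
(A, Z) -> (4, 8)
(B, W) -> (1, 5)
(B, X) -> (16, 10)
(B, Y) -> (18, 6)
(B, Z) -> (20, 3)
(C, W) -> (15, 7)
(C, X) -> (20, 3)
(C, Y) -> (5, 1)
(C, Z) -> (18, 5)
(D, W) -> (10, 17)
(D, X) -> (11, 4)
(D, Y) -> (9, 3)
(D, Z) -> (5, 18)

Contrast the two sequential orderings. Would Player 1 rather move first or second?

If Player 1 leads: Player II's best replies are A→Y, B→X, C→W, D→Z; Player 1's induced payoffs 10, 16, 15, 5; outcome (B, X), payoffs (16, 10).
If Player II leads: Player 1's best replies are W→C, X→C, Y→B, Z→B; Player II's induced payoffs 7, 3, 6, 3; outcome (C, W), payoffs (15, 7).
Player 1 gets 16 moving first and 15 moving second, so Player 1 prefers to move first.

first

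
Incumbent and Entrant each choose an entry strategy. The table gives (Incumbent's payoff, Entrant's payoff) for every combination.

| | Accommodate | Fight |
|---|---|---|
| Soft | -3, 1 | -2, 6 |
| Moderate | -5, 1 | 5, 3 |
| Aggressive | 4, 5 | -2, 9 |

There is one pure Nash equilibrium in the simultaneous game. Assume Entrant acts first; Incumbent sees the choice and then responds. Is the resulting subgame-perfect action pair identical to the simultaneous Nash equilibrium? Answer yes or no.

Backward induction with Entrant moving first.
- Accommodate → Incumbent plays Aggressive (best of -3, -5, 4); Entrant gets 5.
- Fight → Incumbent plays Moderate (best of -2, 5, -2); Entrant gets 3.
Among 5, 3, the best is 5 at Accommodate. Subgame-perfect outcome: (Aggressive, Accommodate) with payoffs (4, 5).
For the simultaneous game, intersect best replies.
Incumbent's best replies: Accommodate→Aggressive; Fight→Moderate.
Entrant's best replies: Soft→Fight; Moderate→Fight; Aggressive→Fight.
Only (Moderate, Fight) has each player best-responding; Nash payoffs (5, 3).
Sequential outcome (Aggressive, Accommodate) differs from the Nash profile (Moderate, Fight).

no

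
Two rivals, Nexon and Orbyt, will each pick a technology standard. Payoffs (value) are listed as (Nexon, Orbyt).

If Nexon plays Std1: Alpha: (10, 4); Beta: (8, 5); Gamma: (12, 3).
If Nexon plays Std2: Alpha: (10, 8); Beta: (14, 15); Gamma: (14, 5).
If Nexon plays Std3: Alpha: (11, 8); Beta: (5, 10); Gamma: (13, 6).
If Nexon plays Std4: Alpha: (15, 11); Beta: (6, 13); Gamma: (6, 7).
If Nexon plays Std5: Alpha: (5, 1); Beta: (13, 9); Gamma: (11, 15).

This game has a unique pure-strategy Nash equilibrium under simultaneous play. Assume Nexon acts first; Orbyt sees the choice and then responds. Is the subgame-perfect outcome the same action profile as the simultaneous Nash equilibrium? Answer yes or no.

Work backward from Orbyt's decision.
- Std1: Orbyt compares 4, 5, 3 and picks Beta; Nexon would get 8.
- Std2: Orbyt compares 8, 15, 5 and picks Beta; Nexon would get 14.
- Std3: Orbyt compares 8, 10, 6 and picks Beta; Nexon would get 5.
- Std4: Orbyt compares 11, 13, 7 and picks Beta; Nexon would get 6.
- Std5: Orbyt compares 1, 9, 15 and picks Gamma; Nexon would get 11.
Maximizing over 8, 14, 5, 6, 11, Nexon chooses Std2. Subgame-perfect outcome: (Std2, Beta) with payoffs (14, 15).
Now find the simultaneous Nash equilibrium.
Nexon's best replies: Alpha→Std4; Beta→Std2; Gamma→Std2.
Orbyt's best replies: Std1→Beta; Std2→Beta; Std3→Beta; Std4→Beta; Std5→Gamma.
The unique mutual best reply is (Std2, Beta), giving (14, 15).
Sequential outcome (Std2, Beta) coincides with the Nash profile (Std2, Beta).

yes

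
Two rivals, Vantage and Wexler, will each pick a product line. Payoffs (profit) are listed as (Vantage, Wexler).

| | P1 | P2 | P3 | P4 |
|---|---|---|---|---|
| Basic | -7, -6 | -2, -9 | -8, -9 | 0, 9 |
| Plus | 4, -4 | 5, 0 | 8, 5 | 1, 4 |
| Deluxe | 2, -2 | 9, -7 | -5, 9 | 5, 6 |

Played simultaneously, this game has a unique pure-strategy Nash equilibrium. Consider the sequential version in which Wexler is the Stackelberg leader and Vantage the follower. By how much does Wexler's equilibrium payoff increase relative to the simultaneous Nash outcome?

1

Backward induction with Wexler moving first.
- P1: Vantage compares -7, 4, 2 and picks Plus; Wexler would get -4.
- P2: Vantage compares -2, 5, 9 and picks Deluxe; Wexler would get -7.
- P3: Vantage compares -8, 8, -5 and picks Plus; Wexler would get 5.
- P4: Vantage compares 0, 1, 5 and picks Deluxe; Wexler would get 6.
Maximizing over -4, -7, 5, 6, Wexler chooses P4. Subgame-perfect outcome: (Deluxe, P4) with payoffs (5, 6).
For the simultaneous game, intersect best replies.
Vantage's best replies: P1→Plus; P2→Deluxe; P3→Plus; P4→Deluxe.
Wexler's best replies: Basic→P4; Plus→P3; Deluxe→P3.
Only (Plus, P3) has each player best-responding; Nash payoffs (8, 5).
Wexler's commitment gain: 6 − 5 = 1.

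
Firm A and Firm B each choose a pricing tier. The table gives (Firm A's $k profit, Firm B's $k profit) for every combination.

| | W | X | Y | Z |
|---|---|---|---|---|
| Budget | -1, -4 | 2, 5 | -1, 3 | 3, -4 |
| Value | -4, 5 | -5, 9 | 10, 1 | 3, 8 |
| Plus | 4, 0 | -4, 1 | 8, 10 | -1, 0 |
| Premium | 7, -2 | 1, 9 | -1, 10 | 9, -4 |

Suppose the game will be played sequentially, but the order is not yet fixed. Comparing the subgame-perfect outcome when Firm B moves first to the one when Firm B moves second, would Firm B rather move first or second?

If Firm A leads: Firm B's best replies are Budget→X, Value→X, Plus→Y, Premium→Y; Firm A's induced payoffs 2, -5, 8, -1; outcome (Plus, Y), payoffs (8, 10).
If Firm B leads: Firm A's best replies are W→Premium, X→Budget, Y→Value, Z→Premium; Firm B's induced payoffs -2, 5, 1, -4; outcome (Budget, X), payoffs (2, 5).
Firm B gets 5 moving first and 10 moving second, so Firm B prefers to move second.

second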